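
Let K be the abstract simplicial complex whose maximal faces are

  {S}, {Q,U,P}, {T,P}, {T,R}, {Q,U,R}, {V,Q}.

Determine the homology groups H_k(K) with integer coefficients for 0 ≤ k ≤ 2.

Fix the vertex order P < Q < R < S < T < U < V and write every simplex with vertices in increasing order. Then dim K = 2 and the simplices of K are:

  0-simplices (7): P, Q, R, S, T, U, V
  1-simplices (8): PQ, PT, PU, QR, QU, QV, RT, RU
  2-simplices (2): PQU, QRU

Hence C_0 ≅ Z^7, C_1 ≅ Z^8, C_2 ≅ Z^2.

The boundary map ∂_1: C_1 → C_0 sends each edge [p,q] (with p < q) to q − p. For instance
  ∂PU = U − P.
The resulting 7×8 matrix has rank 5, and its Smith normal form has invariant factors (1,1,1,1,1).

The boundary map ∂_2: C_2 → C_1 acts by ∂[p,q,r] = [q,r] − [p,r] + [p,q]. For instance
  ∂QRU = RU − QU + QR,
  ∂PQU = QU − PU + PQ.
The 8×2 boundary matrix has rank 2 and Smith normal form diag(1,1).

Reading off H_k = ker ∂_k / im ∂_{k+1}:

  H_0: rank C_0 − rank ∂_1 = 7 − 5 = 2, and the invariant factors of ∂_1 are all 1, so H_0 ≅ Z^2.
  H_1: rank ker ∂_1 − rank ∂_2 = (8 − 5) − 2 = 1, and the invariant factors of ∂_2 are all 1, so H_1 ≅ Z.
  H_2: rank ker ∂_2 − rank ∂_3 = (2 − 2) − 0 = 0, and there is no ∂_3, so H_2 ≅ 0.

H_0 ≅ Z^2,  H_1 ≅ Z,  H_2 = 0.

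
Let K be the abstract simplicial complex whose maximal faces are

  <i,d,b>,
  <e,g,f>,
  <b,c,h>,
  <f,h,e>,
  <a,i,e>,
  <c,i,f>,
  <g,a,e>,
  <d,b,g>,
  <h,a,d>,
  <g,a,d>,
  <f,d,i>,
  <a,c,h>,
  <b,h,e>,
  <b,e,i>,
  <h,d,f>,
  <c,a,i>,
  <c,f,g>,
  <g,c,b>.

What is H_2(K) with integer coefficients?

H_2 = Z.

Take the total order a < b < c < d < e < f < g < h < i on the vertex set. Then K (dimension 2) consists of the simplices:

  0-simplices (9): a, b, c, d, e, f, g, h, i
  1-simplices (27): ac, ad, ae, ag, ah, ai, bc, bd, be, bg, bh, bi, cf, cg, ch, ci, df, dg, dh, di, ef, eg, eh, ei, fg, fh, fi
  2-simplices (18): ach, aci, adg, adh, aeg, aei, bcg, bch, bdg, bdi, beh, bei, cfg, cfi, dfh, dfi, efg, efh

giving chain groups C_0 ≅ Z^9, C_1 ≅ Z^27, C_2 ≅ Z^18.

Boundary ∂_1: C_1 → C_0 is given by ∂[p,q] = [q] − [p].
The resulting 9×27 matrix has rank 8, and its Smith normal form has invariant factors (1,1,1,1,1,1,1,1).

∂_2: C_2 → C_1 maps a triangle to the signed sum of its edges. For instance
  ∂beh = eh − bh + be,
  ∂aei = ei − ai + ae.
This gives a 27×18 integer matrix of rank 17; reducing to Smith normal form yields diagonal entries (1,1,1,1,1,1,1,1,1,1,1,1,1,1,1,1,1).

From H_k ≅ ker(∂_k) / im(∂_{k+1}) we obtain:

  H_2: rank ker ∂_2 − rank ∂_3 = (18 − 17) − 0 = 1, and there is no ∂_3, so H_2 = Z.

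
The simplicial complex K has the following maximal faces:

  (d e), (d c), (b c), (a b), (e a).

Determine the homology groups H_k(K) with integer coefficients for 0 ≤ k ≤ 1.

H_0 ≅ Z,  H_1 ≅ Z.

Fix the vertex order a < b < c < d < e and write every simplex with vertices in increasing order. Then dim K = 1 and the simplices of K are:

  0-simplices (5): a, b, c, d, e
  1-simplices (5): ab, ae, bc, cd, de

Hence C_0 ≅ Z^5, C_1 ≅ Z^5.

Boundary ∂_1: C_1 → C_0 is given by ∂[p,q] = [q] − [p].
This gives a 5×5 integer matrix of rank 4; reducing to Smith normal form yields diagonal entries (1,1,1,1).

From H_k ≅ ker(∂_k) / im(∂_{k+1}) we obtain:

  H_0: rank C_0 − rank ∂_1 = 5 − 4 = 1, and the invariant factors of ∂_1 are all 1, so H_0 = Z.
  H_1: rank ker ∂_1 − rank ∂_2 = (5 − 4) − 0 = 1, and there is no ∂_2, so H_1 = Z.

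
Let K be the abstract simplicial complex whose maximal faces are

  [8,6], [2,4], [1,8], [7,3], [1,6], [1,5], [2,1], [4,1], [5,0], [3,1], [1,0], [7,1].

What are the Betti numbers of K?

We work with the vertex ordering 0 < 1 < 2 < 3 < 4 < 5 < 6 < 7 < 8. The simplices of K, each written with vertices in increasing order, are:

  0-simplices (9): [0], [1], [2], [3], [4], [5], [6], [7], [8]
  1-simplices (12): [0,1], [0,5], [1,2], [1,3], [1,4], [1,5], [1,6], [1,7], [1,8], [2,4], [3,7], [6,8]

Hence C_0 ≅ Z^9, C_1 ≅ Z^12.

∂_1: C_1 → C_0 sends each edge [p,q] (with p < q) to q − p.
The resulting 9×12 matrix has rank 8, and its Smith normal form has invariant factors (1,1,1,1,1,1,1,1).

From H_k ≅ ker(∂_k) / im(∂_{k+1}) we obtain:

  H_0: rank C_0 − rank ∂_1 = 9 − 8 = 1, and the invariant factors of ∂_1 are all 1, so H_0 = Z.
  H_1: rank ker ∂_1 − rank ∂_2 = (12 − 8) − 0 = 4, and there is no ∂_2, so H_1 = Z^4.

(K is a triangulation of a wedge of 4 circles.)

Hence the Betti numbers are b_0 = 1, b_1 = 4.

b_0 = 1, b_1 = 4.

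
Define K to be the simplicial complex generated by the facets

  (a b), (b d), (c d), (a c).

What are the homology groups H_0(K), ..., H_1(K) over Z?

Fix the vertex order a < b < c < d and write every simplex with vertices in increasing order. Then dim K = 1 and the simplices of K are:

  0-simplices (4): a, b, c, d
  1-simplices (4): ab, ac, bd, cd

so the chain groups are C_0 ≅ Z^4, C_1 ≅ Z^4.

∂_1: C_1 → C_0 maps an edge to its endpoints' difference, ∂[p,q] = q − p. For instance
  ∂ac = c − a.
This gives a 4×4 integer matrix of rank 3; reducing to Smith normal form yields diagonal entries (1,1,1).

Computing H_k = (kernel of ∂_k) / (image of ∂_{k+1}):

  H_0: rank C_0 − rank ∂_1 = 4 − 3 = 1, and the invariant factors of ∂_1 are all 1, so H_0 ≅ Z.
  H_1: rank ker ∂_1 − rank ∂_2 = (4 − 3) − 0 = 1, and there is no ∂_2, so H_1 ≅ Z.

As a check, the Euler characteristic is 4 − 4 = 0, which agrees with 1 − 1 = 0.

H_0 ≅ Z,  H_1 ≅ Z.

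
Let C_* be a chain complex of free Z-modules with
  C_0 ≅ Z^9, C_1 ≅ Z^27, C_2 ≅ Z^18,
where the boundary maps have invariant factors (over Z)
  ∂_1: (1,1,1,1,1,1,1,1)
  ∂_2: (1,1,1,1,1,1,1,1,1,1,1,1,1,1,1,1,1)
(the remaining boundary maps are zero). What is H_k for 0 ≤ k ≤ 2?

H_0 ≅ Z,  H_1 ≅ Z^2,  H_2 ≅ Z.

H_0: b_0 = 9 − 0 − 8 = 1; torsion from ∂_1 factors > 1: none. So H_0 ≅ Z.
H_1: b_1 = 27 − 8 − 17 = 2; torsion from ∂_2 factors > 1: none. So H_1 ≅ Z^2.
H_2: b_2 = 18 − 17 − 0 = 1; torsion from ∂_3 factors > 1: none. So H_2 ≅ Z.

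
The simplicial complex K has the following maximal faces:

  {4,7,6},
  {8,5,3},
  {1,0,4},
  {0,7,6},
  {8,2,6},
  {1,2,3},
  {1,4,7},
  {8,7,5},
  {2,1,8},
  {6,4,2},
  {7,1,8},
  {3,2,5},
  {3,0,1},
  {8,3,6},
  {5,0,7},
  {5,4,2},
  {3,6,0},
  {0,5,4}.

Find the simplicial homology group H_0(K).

Take the total order 0 < 1 < 2 < 3 < 4 < 5 < 6 < 7 < 8 on the vertex set. Then K (dimension 2) consists of the simplices:

  0-simplices (9): [0], [1], [2], [3], [4], [5], [6], [7], [8]
  1-simplices (27): (27 of them)
  2-simplices (18): [0,1,3], [0,1,4], [0,3,6], [0,4,5], [0,5,7], [0,6,7], [1,2,3], [1,2,8], [1,4,7], [1,7,8], [2,3,5], [2,4,5], [2,4,6], [2,6,8], [3,5,8], [3,6,8], [4,6,7], [5,7,8]

giving chain groups C_0 ≅ Z^9, C_1 ≅ Z^27, C_2 ≅ Z^18.

∂_1: C_1 → C_0 maps an edge to its endpoints' difference, ∂[p,q] = q − p. For instance
  ∂[1,3] = [3] − [1].
The resulting 9×27 matrix has rank 8, and its Smith normal form has invariant factors (1,1,1,1,1,1,1,1).

∂_2: C_2 → C_1 sends each 2-simplex [p,q,r] to [q,r] − [p,r] + [p,q]. For instance
  ∂[2,6,8] = [6,8] − [2,8] + [2,6],
  ∂[2,3,5] = [3,5] − [2,5] + [2,3].
The 27×18 boundary matrix has rank 18 and Smith normal form diag(1,1,1,1,1,1,1,1,1,1,1,1,1,1,1,1,1,2).

From H_k ≅ ker(∂_k) / im(∂_{k+1}) we obtain:

  H_0: rank C_0 − rank ∂_1 = 9 − 8 = 1, and the invariant factors of ∂_1 are all 1, so H_0 ≅ Z.

H_0 ≅ Z.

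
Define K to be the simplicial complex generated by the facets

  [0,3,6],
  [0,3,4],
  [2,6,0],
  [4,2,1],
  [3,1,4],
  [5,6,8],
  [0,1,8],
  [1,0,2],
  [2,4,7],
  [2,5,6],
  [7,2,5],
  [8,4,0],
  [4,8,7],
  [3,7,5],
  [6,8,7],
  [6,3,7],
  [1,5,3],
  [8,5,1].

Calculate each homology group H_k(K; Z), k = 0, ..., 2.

Fix the vertex order 0 < 1 < 2 < 3 < 4 < 5 < 6 < 7 < 8 and write every simplex with vertices in increasing order. Then dim K = 2 and the simplices of K are:

  0-simplices (9): [0], [1], [2], [3], [4], [5], [6], [7], [8]
  1-simplices (27): (27 of them)
  2-simplices (18): [0,1,2], [0,1,8], [0,2,6], [0,3,4], [0,3,6], [0,4,8], [1,2,4], [1,3,4], [1,3,5], [1,5,8], [2,4,7], [2,5,6], [2,5,7], [3,5,7], [3,6,7], [4,7,8], [5,6,8], [6,7,8]

giving chain groups C_0 ≅ Z^9, C_1 ≅ Z^27, C_2 ≅ Z^18.

Boundary ∂_1: C_1 → C_0 sends each edge [p,q] (with p < q) to q − p. For instance
  ∂[3,6] = [6] − [3].
The resulting 9×27 matrix has rank 8, and its Smith normal form has invariant factors (1,1,1,1,1,1,1,1).

∂_2: C_2 → C_1 acts by ∂[p,q,r] = [q,r] − [p,r] + [p,q]. For instance
  ∂[1,5,8] = [5,8] − [1,8] + [1,5],
  ∂[0,4,8] = [4,8] − [0,8] + [0,4].
The resulting 27×18 matrix has rank 18, and its Smith normal form has invariant factors (1,1,1,1,1,1,1,1,1,1,1,1,1,1,1,1,1,2).

From H_k ≅ ker(∂_k) / im(∂_{k+1}) we obtain:

  H_0: rank C_0 − rank ∂_1 = 9 − 8 = 1, and the invariant factors of ∂_1 are all 1, so H_0 ≅ Z.
  H_1: rank ker ∂_1 − rank ∂_2 = (27 − 8) − 18 = 1, and ∂_2 has invariant factor 2 > 1, so H_1 ≅ Z ⊕ Z/2.
  H_2: rank ker ∂_2 − rank ∂_3 = (18 − 18) − 0 = 0, and there is no ∂_3, so H_2 ≅ 0.

(K is a triangulation of the Klein bottle.)

H_0 ≅ Z,  H_1 ≅ Z ⊕ Z/2,  H_2 = 0.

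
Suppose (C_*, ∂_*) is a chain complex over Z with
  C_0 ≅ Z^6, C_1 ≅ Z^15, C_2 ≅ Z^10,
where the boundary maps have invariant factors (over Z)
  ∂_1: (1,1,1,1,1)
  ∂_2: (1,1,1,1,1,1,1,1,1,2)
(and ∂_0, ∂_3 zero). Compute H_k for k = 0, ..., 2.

H_0 = Z,  H_1 = Z/2,  H_2 = 0.

H_0: b_0 = 6 − 0 − 5 = 1; torsion from ∂_1 factors > 1: none. So H_0 = Z.
H_1: b_1 = 15 − 5 − 10 = 0; torsion from ∂_2 factors > 1: [2]. So H_1 = Z/2.
H_2: b_2 = 10 − 10 − 0 = 0; torsion from ∂_3 factors > 1: none. So H_2 = 0.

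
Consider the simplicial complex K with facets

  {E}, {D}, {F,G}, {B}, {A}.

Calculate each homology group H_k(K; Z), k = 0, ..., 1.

We work with the vertex ordering A < B < D < E < F < G. The simplices of K, each written with vertices in increasing order, are:

  0-simplices (6): A, B, D, E, F, G
  1-simplices (1): FG

so the chain groups are C_0 ≅ Z^6, C_1 ≅ Z^1.

The boundary map ∂_1: C_1 → C_0 sends each edge [p,q] (with p < q) to q − p. For instance
  ∂FG = G − F.
As a 6×1 matrix over Z this has rank 1, with invariant factors (1).

Now H_k = ker ∂_k / im ∂_{k+1}, so:

  H_0: rank C_0 − rank ∂_1 = 6 − 1 = 5, and the invariant factors of ∂_1 are all 1, so H_0 ≅ Z^5.
  H_1: rank ker ∂_1 − rank ∂_2 = (1 − 1) − 0 = 0, and there is no ∂_2, so H_1 ≅ 0.

As a check, the Euler characteristic is 6 − 1 = 5, which agrees with 5 − 0 = 5.

H_0 = Z^5,  H_1 = 0.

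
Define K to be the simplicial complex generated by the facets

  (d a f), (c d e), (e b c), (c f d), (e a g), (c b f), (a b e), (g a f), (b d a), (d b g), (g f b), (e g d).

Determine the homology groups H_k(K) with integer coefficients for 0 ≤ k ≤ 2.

H_0 ≅ Z,  H_1 ≅ Z/2,  H_2 = 0.

Take the total order a < b < c < d < e < f < g on the vertex set. Then K (dimension 2) consists of the simplices:

  0-simplices (7): a, b, c, d, e, f, g
  1-simplices (18): ab, ad, ae, af, ag, bc, bd, be, bf, bg, cd, ce, cf, de, df, dg, eg, fg
  2-simplices (12): abd, abe, adf, aeg, afg, bce, bcf, bdg, bfg, cde, cdf, deg

Hence C_0 ≅ Z^7, C_1 ≅ Z^18, C_2 ≅ Z^12.

∂_1: C_1 → C_0 is given by ∂[p,q] = [q] − [p]. For instance
  ∂ab = b − a.
The 7×18 boundary matrix has rank 6 and Smith normal form diag(1,1,1,1,1,1).

Boundary ∂_2: C_2 → C_1 maps a triangle to the signed sum of its edges. For instance
  ∂aeg = eg − ag + ae,
  ∂abe = be − ae + ab.
As a 18×12 matrix over Z this has rank 12, with invariant factors (1,1,1,1,1,1,1,1,1,1,1,2).

Computing H_k = (kernel of ∂_k) / (image of ∂_{k+1}):

  H_0: rank C_0 − rank ∂_1 = 7 − 6 = 1, and the invariant factors of ∂_1 are all 1, so H_0 ≅ Z.
  H_1: rank ker ∂_1 − rank ∂_2 = (18 − 6) − 12 = 0, and ∂_2 has invariant factor 2 > 1, so H_1 ≅ Z/2.
  H_2: rank ker ∂_2 − rank ∂_3 = (12 − 12) − 0 = 0, and there is no ∂_3, so H_2 ≅ 0.

As a check, the Euler characteristic is 7 − 18 + 12 = 1, which agrees with 1 − 0 + 0 = 1.
(K is a triangulation of the real projective plane RP^2.)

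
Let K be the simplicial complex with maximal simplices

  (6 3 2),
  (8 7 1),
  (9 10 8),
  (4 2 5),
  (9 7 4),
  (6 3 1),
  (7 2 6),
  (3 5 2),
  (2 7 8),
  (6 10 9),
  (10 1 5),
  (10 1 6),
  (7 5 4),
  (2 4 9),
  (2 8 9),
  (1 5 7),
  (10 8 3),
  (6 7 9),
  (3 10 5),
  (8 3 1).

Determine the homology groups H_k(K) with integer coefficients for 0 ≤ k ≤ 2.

H_0 ≅ Z,  H_1 ≅ Z ⊕ Z/2,  H_2 = 0.

We work with the vertex ordering 1 < 2 < 3 < 4 < 5 < 6 < 7 < 8 < 9 < 10. The simplices of K, each written with vertices in increasing order, are:

  0-simplices (10): [1], [2], [3], [4], [5], [6], [7], [8], [9], [10]
  1-simplices (30): (30 of them)
  2-simplices (20): (20 of them)

Hence C_0 ≅ Z^10, C_1 ≅ Z^30, C_2 ≅ Z^20.

The boundary map ∂_1: C_1 → C_0 is given by ∂[p,q] = [q] − [p].
This gives a 10×30 integer matrix of rank 9; reducing to Smith normal form yields diagonal entries (1,1,1,1,1,1,1,1,1).

The boundary map ∂_2: C_2 → C_1 maps a triangle to the signed sum of its edges. For instance
  ∂[2,4,9] = [4,9] − [2,9] + [2,4],
  ∂[1,5,10] = [5,10] − [1,10] + [1,5].
As a 30×20 matrix over Z this has rank 20, with invariant factors (1,1,1,1,1,1,1,1,1,1,1,1,1,1,1,1,1,1,1,2).

Computing H_k = (kernel of ∂_k) / (image of ∂_{k+1}):

  H_0: rank C_0 − rank ∂_1 = 10 − 9 = 1, and the invariant factors of ∂_1 are all 1, so H_0 ≅ Z.
  H_1: rank ker ∂_1 − rank ∂_2 = (30 − 9) − 20 = 1, and ∂_2 has invariant factor 2 > 1, so H_1 ≅ Z ⊕ Z/2.
  H_2: rank ker ∂_2 − rank ∂_3 = (20 − 20) − 0 = 0, and there is no ∂_3, so H_2 ≅ 0.

As a check, the Euler characteristic is 10 − 30 + 20 = 0, which agrees with 1 − 1 + 0 = 0.
(K is a triangulation of the Klein bottle.)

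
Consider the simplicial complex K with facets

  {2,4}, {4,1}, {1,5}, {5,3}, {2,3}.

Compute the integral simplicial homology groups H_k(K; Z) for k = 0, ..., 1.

K has 5 vertices, 5 edges.
rank ∂_0 = 0, rank ∂_1 = 4 ⇒ b_0 = 5 − 0 − 4 = 1; all invariant factors of ∂_1 are 1 so no torsion. So H_0 ≅ Z.
rank ∂_1 = 4, rank ∂_2 = 0 ⇒ b_1 = 5 − 4 − 0 = 1. So H_1 ≅ Z.

H_0 ≅ Z,  H_1 ≅ Z.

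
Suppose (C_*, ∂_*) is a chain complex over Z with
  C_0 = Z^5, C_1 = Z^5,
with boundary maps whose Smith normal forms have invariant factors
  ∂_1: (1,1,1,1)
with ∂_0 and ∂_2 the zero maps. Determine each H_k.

H_0 ≅ Z,  H_1 ≅ Z.

H_0: b_0 = 5 − 0 − 4 = 1; torsion from ∂_1 factors > 1: none. So H_0 ≅ Z.
H_1: b_1 = 5 − 4 − 0 = 1; torsion from ∂_2 factors > 1: none. So H_1 ≅ Z.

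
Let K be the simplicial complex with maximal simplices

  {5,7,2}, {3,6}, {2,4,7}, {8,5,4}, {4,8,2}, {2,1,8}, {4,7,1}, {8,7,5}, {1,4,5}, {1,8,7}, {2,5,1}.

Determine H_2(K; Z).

H_2 = 0.

Order the vertices as 1 < 2 < 3 < 4 < 5 < 6 < 7 < 8. Listing each simplex with vertices in this order, K has dimension 2 with simplices:

  0-simplices (8): [1], [2], [3], [4], [5], [6], [7], [8]
  1-simplices (16): [1,2], [1,4], [1,5], [1,7], [1,8], [2,4], [2,5], [2,7], [2,8], [3,6], [4,5], [4,7], [4,8], [5,7], [5,8], [7,8]
  2-simplices (10): [1,2,5], [1,2,8], [1,4,5], [1,4,7], [1,7,8], [2,4,7], [2,4,8], [2,5,7], [4,5,8], [5,7,8]

giving chain groups C_0 ≅ Z^8, C_1 ≅ Z^16, C_2 ≅ Z^10.

∂_1: C_1 → C_0 is given by ∂[p,q] = [q] − [p]. For instance
  ∂[1,7] = [7] − [1].
This gives a 8×16 integer matrix of rank 6; reducing to Smith normal form yields diagonal entries (1,1,1,1,1,1).

The boundary map ∂_2: C_2 → C_1 acts by ∂[p,q,r] = [q,r] − [p,r] + [p,q]. For instance
  ∂[2,4,7] = [4,7] − [2,7] + [2,4],
  ∂[1,7,8] = [7,8] − [1,8] + [1,7].
The 16×10 boundary matrix has rank 10 and Smith normal form diag(1,1,1,1,1,1,1,1,1,2).

Now H_k = ker ∂_k / im ∂_{k+1}, so:

  H_2: rank ker ∂_2 − rank ∂_3 = (10 − 10) − 0 = 0, and there is no ∂_3, so H_2 = 0.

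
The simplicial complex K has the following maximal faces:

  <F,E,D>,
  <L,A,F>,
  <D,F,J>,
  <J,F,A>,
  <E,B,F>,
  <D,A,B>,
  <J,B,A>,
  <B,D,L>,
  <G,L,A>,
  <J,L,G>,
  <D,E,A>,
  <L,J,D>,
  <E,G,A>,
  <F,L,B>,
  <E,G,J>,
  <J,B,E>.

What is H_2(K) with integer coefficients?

Order the vertices as A < B < D < E < F < G < J < L. Listing each simplex with vertices in this order, K has dimension 2 with simplices:

  0-simplices (8): A, B, D, E, F, G, J, L
  1-simplices (24): AB, AD, AE, AF, AG, AJ, AL, BD, BE, BF, BJ, BL, DE, DF, DJ, DL, EF, EG, EJ, FJ, FL, GJ, GL, JL
  2-simplices (16): ABD, ABJ, ADE, AEG, AFJ, AFL, AGL, BDL, BEF, BEJ, BFL, DEF, DFJ, DJL, EGJ, GJL

Hence C_0 ≅ Z^8, C_1 ≅ Z^24, C_2 ≅ Z^16.

∂_1: C_1 → C_0 is given by ∂[p,q] = [q] − [p].
The 8×24 boundary matrix has rank 7 and Smith normal form diag(1,1,1,1,1,1,1).

The boundary map ∂_2: C_2 → C_1 maps a triangle to the signed sum of its edges. For instance
  ∂ABJ = BJ − AJ + AB,
  ∂DFJ = FJ − DJ + DF.
As a 24×16 matrix over Z this has rank 15, with invariant factors (1,1,1,1,1,1,1,1,1,1,1,1,1,1,1).

Now H_k = ker ∂_k / im ∂_{k+1}, so:

  H_2: rank ker ∂_2 − rank ∂_3 = (16 − 15) − 0 = 1, and there is no ∂_3, so H_2 = Z.

H_2 ≅ Z.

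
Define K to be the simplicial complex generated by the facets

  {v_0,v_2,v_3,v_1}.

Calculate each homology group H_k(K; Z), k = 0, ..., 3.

Take the total order v_0 < v_1 < v_2 < v_3 on the vertex set. Then K (dimension 3) consists of the simplices:

  0-simplices (4): [v_0], [v_1], [v_2], [v_3]
  1-simplices (6): [v_0,v_1], [v_0,v_2], [v_0,v_3], [v_1,v_2], [v_1,v_3], [v_2,v_3]
  2-simplices (4): [v_0,v_1,v_2], [v_0,v_1,v_3], [v_0,v_2,v_3], [v_1,v_2,v_3]
  3-simplices (1): [v_0,v_1,v_2,v_3]

so the chain groups are C_0 ≅ Z^4, C_1 ≅ Z^6, C_2 ≅ Z^4, C_3 ≅ Z^1.

The boundary map ∂_1: C_1 → C_0 sends each edge [p,q] (with p < q) to q − p.
As a 4×6 matrix over Z this has rank 3, with invariant factors (1,1,1).

The boundary map ∂_2: C_2 → C_1 sends each 2-simplex [p,q,r] to [q,r] − [p,r] + [p,q]. For instance
  ∂[v_0,v_1,v_2] = [v_1,v_2] − [v_0,v_2] + [v_0,v_1],
  ∂[v_0,v_2,v_3] = [v_2,v_3] − [v_0,v_3] + [v_0,v_2].
The 6×4 boundary matrix has rank 3 and Smith normal form diag(1,1,1).

∂_3: C_3 → C_2 sends each 3-simplex σ to the alternating sum Σ_i (−1)^i (σ with its i-th vertex removed). For instance
  ∂[v_0,v_1,v_2,v_3] = [v_1,v_2,v_3] − [v_0,v_2,v_3] + [v_0,v_1,v_3] − [v_0,v_1,v_2].
The 4×1 boundary matrix has rank 1 and Smith normal form diag(1).

Now H_k = ker ∂_k / im ∂_{k+1}, so:

  H_0: rank C_0 − rank ∂_1 = 4 − 3 = 1, and the invariant factors of ∂_1 are all 1, so H_0 = Z.
  H_1: rank ker ∂_1 − rank ∂_2 = (6 − 3) − 3 = 0, and the invariant factors of ∂_2 are all 1, so H_1 = 0.
  H_2: rank ker ∂_2 − rank ∂_3 = (4 − 3) − 1 = 0, and the invariant factors of ∂_3 are all 1, so H_2 = 0.
  H_3: rank ker ∂_3 − rank ∂_4 = (1 − 1) − 0 = 0, and there is no ∂_4, so H_3 = 0.

H_0 ≅ Z,  H_1 = 0,  H_2 = 0,  H_3 = 0.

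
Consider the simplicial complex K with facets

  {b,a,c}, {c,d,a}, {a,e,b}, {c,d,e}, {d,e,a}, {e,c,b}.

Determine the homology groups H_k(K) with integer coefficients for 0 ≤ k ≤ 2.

K has 5 vertices, 9 edges, 6 triangles.
rank ∂_0 = 0, rank ∂_1 = 4 ⇒ b_0 = 5 − 0 − 4 = 1; all invariant factors of ∂_1 are 1 so no torsion. So H_0 ≅ Z.
rank ∂_1 = 4, rank ∂_2 = 5 ⇒ b_1 = 9 − 4 − 5 = 0; all invariant factors of ∂_2 are 1 so no torsion. So H_1 ≅ 0.
rank ∂_2 = 5, rank ∂_3 = 0 ⇒ b_2 = 6 − 5 − 0 = 1. So H_2 ≅ Z.

H_0 ≅ Z,  H_1 = 0,  H_2 ≅ Z.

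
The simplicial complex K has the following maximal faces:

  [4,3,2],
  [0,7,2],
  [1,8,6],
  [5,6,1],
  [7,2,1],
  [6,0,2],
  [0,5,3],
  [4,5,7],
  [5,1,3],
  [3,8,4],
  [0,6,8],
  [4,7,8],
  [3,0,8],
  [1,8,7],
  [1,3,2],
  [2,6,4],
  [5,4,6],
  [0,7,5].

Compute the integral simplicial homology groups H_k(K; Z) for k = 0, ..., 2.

K has 9 vertices, 27 edges, 18 triangles.
rank ∂_0 = 0, rank ∂_1 = 8 ⇒ b_0 = 9 − 0 − 8 = 1; all invariant factors of ∂_1 are 1 so no torsion. So H_0 = Z.
rank ∂_1 = 8, rank ∂_2 = 17 ⇒ b_1 = 27 − 8 − 17 = 2; all invariant factors of ∂_2 are 1 so no torsion. So H_1 = Z^2.
rank ∂_2 = 17, rank ∂_3 = 0 ⇒ b_2 = 18 − 17 − 0 = 1. So H_2 = Z.

H_0 = Z,  H_1 = Z^2,  H_2 = Z.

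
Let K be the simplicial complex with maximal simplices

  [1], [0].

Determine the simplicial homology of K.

H_0 = Z^2.

Fix the vertex order 0 < 1 and write every simplex with vertices in increasing order. Then dim K = 0 and the simplices of K are:

  0-simplices (2): [0], [1]

giving chain groups C_0 ≅ Z^2.

From H_k ≅ ker(∂_k) / im(∂_{k+1}) we obtain:

  H_0: rank C_0 − rank ∂_1 = 2 − 0 = 2, and there is no ∂_1, so H_0 = Z^2.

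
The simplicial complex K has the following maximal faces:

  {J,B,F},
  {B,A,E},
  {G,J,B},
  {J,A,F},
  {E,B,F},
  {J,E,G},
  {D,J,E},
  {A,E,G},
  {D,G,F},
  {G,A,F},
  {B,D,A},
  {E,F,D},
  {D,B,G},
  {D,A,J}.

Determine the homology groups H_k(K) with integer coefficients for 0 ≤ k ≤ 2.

Fix the vertex order A < B < D < E < F < G < J and write every simplex with vertices in increasing order. Then dim K = 2 and the simplices of K are:

  0-simplices (7): A, B, D, E, F, G, J
  1-simplices (21): AB, AD, AE, AF, AG, AJ, BD, BE, BF, BG, BJ, DE, DF, DG, DJ, EF, EG, EJ, FG, FJ, GJ
  2-simplices (14): ABD, ABE, ADJ, AEG, AFG, AFJ, BDG, BEF, BFJ, BGJ, DEF, DEJ, DFG, EGJ

giving chain groups C_0 ≅ Z^7, C_1 ≅ Z^21, C_2 ≅ Z^14.

Boundary ∂_1: C_1 → C_0 is given by ∂[p,q] = [q] − [p]. For instance
  ∂AB = B − A.
As a 7×21 matrix over Z this has rank 6, with invariant factors (1,1,1,1,1,1).

Boundary ∂_2: C_2 → C_1 acts by ∂[p,q,r] = [q,r] − [p,r] + [p,q]. For instance
  ∂DFG = FG − DG + DF,
  ∂BGJ = GJ − BJ + BG.
As a 21×14 matrix over Z this has rank 13, with invariant factors (1,1,1,1,1,1,1,1,1,1,1,1,1).

From H_k ≅ ker(∂_k) / im(∂_{k+1}) we obtain:

  H_0: rank C_0 − rank ∂_1 = 7 − 6 = 1, and the invariant factors of ∂_1 are all 1, so H_0 = Z.
  H_1: rank ker ∂_1 − rank ∂_2 = (21 − 6) − 13 = 2, and the invariant factors of ∂_2 are all 1, so H_1 = Z^2.
  H_2: rank ker ∂_2 − rank ∂_3 = (14 − 13) − 0 = 1, and there is no ∂_3, so H_2 = Z.

(K is a triangulation of the torus T^2.)

H_0 = Z,  H_1 = Z^2,  H_2 = Z.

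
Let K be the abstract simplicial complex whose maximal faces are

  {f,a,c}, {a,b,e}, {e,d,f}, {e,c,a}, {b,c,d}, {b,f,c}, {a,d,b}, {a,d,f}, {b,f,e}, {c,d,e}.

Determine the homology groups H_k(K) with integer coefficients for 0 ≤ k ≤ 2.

H_0 ≅ Z,  H_1 ≅ Z/2Z,  H_2 = 0.

K has 6 vertices, 15 edges, 10 triangles.
rank ∂_0 = 0, rank ∂_1 = 5 ⇒ b_0 = 6 − 0 − 5 = 1; all invariant factors of ∂_1 are 1 so no torsion. So H_0 ≅ Z.
rank ∂_1 = 5, rank ∂_2 = 10 ⇒ b_1 = 15 − 5 − 10 = 0; ∂_2 has invariant factor(s) [2] giving torsion. So H_1 ≅ Z/2Z.
rank ∂_2 = 10, rank ∂_3 = 0 ⇒ b_2 = 10 − 10 − 0 = 0. So H_2 ≅ 0.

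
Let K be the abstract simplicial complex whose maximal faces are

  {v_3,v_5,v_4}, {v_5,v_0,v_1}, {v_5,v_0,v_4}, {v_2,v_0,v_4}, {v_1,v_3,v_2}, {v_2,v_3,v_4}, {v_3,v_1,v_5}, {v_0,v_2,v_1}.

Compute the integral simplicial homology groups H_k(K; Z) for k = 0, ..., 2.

We work with the vertex ordering v_0 < v_1 < v_2 < v_3 < v_4 < v_5. The simplices of K, each written with vertices in increasing order, are:

  0-simplices (6): [v_0], [v_1], [v_2], [v_3], [v_4], [v_5]
  1-simplices (12): [v_0,v_1], [v_0,v_2], [v_0,v_4], [v_0,v_5], [v_1,v_2], [v_1,v_3], [v_1,v_5], [v_2,v_3], [v_2,v_4], [v_3,v_4], [v_3,v_5], [v_4,v_5]
  2-simplices (8): [v_0,v_1,v_2], [v_0,v_1,v_5], [v_0,v_2,v_4], [v_0,v_4,v_5], [v_1,v_2,v_3], [v_1,v_3,v_5], [v_2,v_3,v_4], [v_3,v_4,v_5]

Hence C_0 ≅ Z^6, C_1 ≅ Z^12, C_2 ≅ Z^8.

∂_1: C_1 → C_0 maps an edge to its endpoints' difference, ∂[p,q] = q − p.
This gives a 6×12 integer matrix of rank 5; reducing to Smith normal form yields diagonal entries (1,1,1,1,1).

The boundary map ∂_2: C_2 → C_1 sends each 2-simplex [p,q,r] to [q,r] − [p,r] + [p,q]. For instance
  ∂[v_3,v_4,v_5] = [v_4,v_5] − [v_3,v_5] + [v_3,v_4],
  ∂[v_0,v_4,v_5] = [v_4,v_5] − [v_0,v_5] + [v_0,v_4].
This gives a 12×8 integer matrix of rank 7; reducing to Smith normal form yields diagonal entries (1,1,1,1,1,1,1).

Reading off H_k = ker ∂_k / im ∂_{k+1}:

  H_0: rank C_0 − rank ∂_1 = 6 − 5 = 1, and the invariant factors of ∂_1 are all 1, so H_0 = Z.
  H_1: rank ker ∂_1 − rank ∂_2 = (12 − 5) − 7 = 0, and the invariant factors of ∂_2 are all 1, so H_1 = 0.
  H_2: rank ker ∂_2 − rank ∂_3 = (8 − 7) − 0 = 1, and there is no ∂_3, so H_2 = Z.

(K is a triangulation of the 2-sphere S^2.)

H_0 ≅ Z,  H_1 = 0,  H_2 ≅ Z.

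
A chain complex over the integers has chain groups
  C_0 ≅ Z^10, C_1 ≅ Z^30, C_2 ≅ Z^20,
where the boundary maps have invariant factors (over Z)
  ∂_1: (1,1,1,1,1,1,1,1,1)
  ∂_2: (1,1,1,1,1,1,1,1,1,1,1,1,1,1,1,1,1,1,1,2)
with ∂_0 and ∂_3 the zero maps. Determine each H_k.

H_0: b_0 = 10 − 0 − 9 = 1; torsion from ∂_1 factors > 1: none. So H_0 ≅ Z.
H_1: b_1 = 30 − 9 − 20 = 1; torsion from ∂_2 factors > 1: [2]. So H_1 ≅ Z ⊕ Z/2Z.
H_2: b_2 = 20 − 20 − 0 = 0; torsion from ∂_3 factors > 1: none. So H_2 ≅ 0.

H_0 ≅ Z,  H_1 ≅ Z ⊕ Z/2Z,  H_2 = 0.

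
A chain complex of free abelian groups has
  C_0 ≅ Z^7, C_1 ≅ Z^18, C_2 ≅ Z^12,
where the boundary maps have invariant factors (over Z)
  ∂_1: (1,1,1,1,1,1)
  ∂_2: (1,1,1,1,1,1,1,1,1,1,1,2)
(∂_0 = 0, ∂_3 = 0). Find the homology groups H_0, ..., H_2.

H_0 ≅ Z,  H_1 ≅ Z/2Z,  H_2 = 0.

H_0: b_0 = 7 − 0 − 6 = 1; torsion from ∂_1 factors > 1: none. So H_0 ≅ Z.
H_1: b_1 = 18 − 6 − 12 = 0; torsion from ∂_2 factors > 1: [2]. So H_1 ≅ Z/2Z.
H_2: b_2 = 12 − 12 − 0 = 0; torsion from ∂_3 factors > 1: none. So H_2 ≅ 0.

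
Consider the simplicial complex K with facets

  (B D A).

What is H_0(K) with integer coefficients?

H_0 ≅ Z.

Take the total order A < B < D on the vertex set. Then K (dimension 2) consists of the simplices:

  0-simplices (3): A, B, D
  1-simplices (3): AB, AD, BD
  2-simplices (1): ABD

Hence C_0 ≅ Z^3, C_1 ≅ Z^3, C_2 ≅ Z^1.

Boundary ∂_1: C_1 → C_0 sends each edge [p,q] (with p < q) to q − p.
The resulting 3×3 matrix has rank 2, and its Smith normal form has invariant factors (1,1).

∂_2: C_2 → C_1 acts by ∂[p,q,r] = [q,r] − [p,r] + [p,q]. For instance
  ∂ABD = BD − AD + AB.
The resulting 3×1 matrix has rank 1, and its Smith normal form has invariant factors (1).

Computing H_k = (kernel of ∂_k) / (image of ∂_{k+1}):

  H_0: rank C_0 − rank ∂_1 = 3 − 2 = 1, and the invariant factors of ∂_1 are all 1, so H_0 ≅ Z.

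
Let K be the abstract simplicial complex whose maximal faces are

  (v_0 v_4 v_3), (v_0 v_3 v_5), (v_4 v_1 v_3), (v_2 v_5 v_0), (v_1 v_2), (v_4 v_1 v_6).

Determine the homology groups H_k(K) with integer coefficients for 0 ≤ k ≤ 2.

H_0 = Z,  H_1 = Z,  H_2 = 0.

Take the total order v_0 < v_1 < v_2 < v_3 < v_4 < v_5 < v_6 on the vertex set. Then K (dimension 2) consists of the simplices:

  0-simplices (7): [v_0], [v_1], [v_2], [v_3], [v_4], [v_5], [v_6]
  1-simplices (12): [v_0,v_2], [v_0,v_3], [v_0,v_4], [v_0,v_5], [v_1,v_2], [v_1,v_3], [v_1,v_4], [v_1,v_6], [v_2,v_5], [v_3,v_4], [v_3,v_5], [v_4,v_6]
  2-simplices (5): [v_0,v_2,v_5], [v_0,v_3,v_4], [v_0,v_3,v_5], [v_1,v_3,v_4], [v_1,v_4,v_6]

giving chain groups C_0 ≅ Z^7, C_1 ≅ Z^12, C_2 ≅ Z^5.

∂_1: C_1 → C_0 maps an edge to its endpoints' difference, ∂[p,q] = q − p. For instance
  ∂[v_1,v_4] = [v_4] − [v_1].
This gives a 7×12 integer matrix of rank 6; reducing to Smith normal form yields diagonal entries (1,1,1,1,1,1).

The boundary map ∂_2: C_2 → C_1 acts by ∂[p,q,r] = [q,r] − [p,r] + [p,q]. For instance
  ∂[v_0,v_3,v_5] = [v_3,v_5] − [v_0,v_5] + [v_0,v_3],
  ∂[v_0,v_2,v_5] = [v_2,v_5] − [v_0,v_5] + [v_0,v_2].
The resulting 12×5 matrix has rank 5, and its Smith normal form has invariant factors (1,1,1,1,1).

Reading off H_k = ker ∂_k / im ∂_{k+1}:

  H_0: rank C_0 − rank ∂_1 = 7 − 6 = 1, and the invariant factors of ∂_1 are all 1, so H_0 = Z.
  H_1: rank ker ∂_1 − rank ∂_2 = (12 − 6) − 5 = 1, and the invariant factors of ∂_2 are all 1, so H_1 = Z.
  H_2: rank ker ∂_2 − rank ∂_3 = (5 − 5) − 0 = 0, and there is no ∂_3, so H_2 = 0.

As a check, the Euler characteristic is 7 − 12 + 5 = 0, which agrees with 1 − 1 + 0 = 0.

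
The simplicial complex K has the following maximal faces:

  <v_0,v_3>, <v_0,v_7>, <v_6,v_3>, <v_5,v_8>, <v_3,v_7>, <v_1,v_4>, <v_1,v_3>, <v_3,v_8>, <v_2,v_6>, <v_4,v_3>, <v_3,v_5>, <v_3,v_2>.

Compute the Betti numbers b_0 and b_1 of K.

b_0 = 1, b_1 = 4.

Order the vertices as v_0 < v_1 < v_2 < v_3 < v_4 < v_5 < v_6 < v_7 < v_8. Listing each simplex with vertices in this order, K has dimension 1 with simplices:

  0-simplices (9): [v_0], [v_1], [v_2], [v_3], [v_4], [v_5], [v_6], [v_7], [v_8]
  1-simplices (12): [v_0,v_3], [v_0,v_7], [v_1,v_3], [v_1,v_4], [v_2,v_3], [v_2,v_6], [v_3,v_4], [v_3,v_5], [v_3,v_6], [v_3,v_7], [v_3,v_8], [v_5,v_8]

Hence C_0 ≅ Z^9, C_1 ≅ Z^12.

The boundary map ∂_1: C_1 → C_0 sends each edge [p,q] (with p < q) to q − p. For instance
  ∂[v_3,v_4] = [v_4] − [v_3].
This gives a 9×12 integer matrix of rank 8; reducing to Smith normal form yields diagonal entries (1,1,1,1,1,1,1,1).

From H_k ≅ ker(∂_k) / im(∂_{k+1}) we obtain:

  H_0: rank C_0 − rank ∂_1 = 9 − 8 = 1, and the invariant factors of ∂_1 are all 1, so H_0 ≅ Z.
  H_1: rank ker ∂_1 − rank ∂_2 = (12 − 8) − 0 = 4, and there is no ∂_2, so H_1 ≅ Z^4.

As a check, the Euler characteristic is 9 − 12 = -3, which agrees with 1 − 4 = -3.

Hence the Betti numbers are b_0 = 1, b_1 = 4.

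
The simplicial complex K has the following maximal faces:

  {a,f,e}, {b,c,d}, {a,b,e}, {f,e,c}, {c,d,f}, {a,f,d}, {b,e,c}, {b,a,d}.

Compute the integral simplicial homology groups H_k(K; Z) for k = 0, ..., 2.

Take the total order a < b < c < d < e < f on the vertex set. Then K (dimension 2) consists of the simplices:

  0-simplices (6): a, b, c, d, e, f
  1-simplices (12): ab, ad, ae, af, bc, bd, be, cd, ce, cf, df, ef
  2-simplices (8): abd, abe, adf, aef, bcd, bce, cdf, cef

Hence C_0 ≅ Z^6, C_1 ≅ Z^12, C_2 ≅ Z^8.

∂_1: C_1 → C_0 sends each edge [p,q] (with p < q) to q − p.
This gives a 6×12 integer matrix of rank 5; reducing to Smith normal form yields diagonal entries (1,1,1,1,1).

Boundary ∂_2: C_2 → C_1 sends each 2-simplex [p,q,r] to [q,r] − [p,r] + [p,q]. For instance
  ∂bce = ce − be + bc,
  ∂cef = ef − cf + ce.
The 12×8 boundary matrix has rank 7 and Smith normal form diag(1,1,1,1,1,1,1).

From H_k ≅ ker(∂_k) / im(∂_{k+1}) we obtain:

  H_0: rank C_0 − rank ∂_1 = 6 − 5 = 1, and the invariant factors of ∂_1 are all 1, so H_0 = Z.
  H_1: rank ker ∂_1 − rank ∂_2 = (12 − 5) − 7 = 0, and the invariant factors of ∂_2 are all 1, so H_1 = 0.
  H_2: rank ker ∂_2 − rank ∂_3 = (8 − 7) − 0 = 1, and there is no ∂_3, so H_2 = Z.

H_0 = Z,  H_1 = 0,  H_2 = Z.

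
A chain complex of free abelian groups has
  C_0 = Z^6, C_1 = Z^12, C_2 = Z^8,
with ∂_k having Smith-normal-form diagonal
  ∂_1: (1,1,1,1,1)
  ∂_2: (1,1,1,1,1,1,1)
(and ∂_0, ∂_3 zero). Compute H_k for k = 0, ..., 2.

H_0: b_0 = 6 − 0 − 5 = 1; torsion from ∂_1 factors > 1: none. So H_0 = Z.
H_1: b_1 = 12 − 5 − 7 = 0; torsion from ∂_2 factors > 1: none. So H_1 = 0.
H_2: b_2 = 8 − 7 − 0 = 1; torsion from ∂_3 factors > 1: none. So H_2 = Z.

H_0 = Z,  H_1 = 0,  H_2 = Z.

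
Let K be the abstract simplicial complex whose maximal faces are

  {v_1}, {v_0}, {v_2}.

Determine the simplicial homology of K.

Take the total order v_0 < v_1 < v_2 on the vertex set. Then K (dimension 0) consists of the simplices:

  0-simplices (3): [v_0], [v_1], [v_2]

Hence C_0 ≅ Z^3.

From H_k ≅ ker(∂_k) / im(∂_{k+1}) we obtain:

  H_0: rank C_0 − rank ∂_1 = 3 − 0 = 3, and there is no ∂_1, so H_0 = Z^3.

(K is a triangulation of a set of 3 points.)

H_0 ≅ Z^3.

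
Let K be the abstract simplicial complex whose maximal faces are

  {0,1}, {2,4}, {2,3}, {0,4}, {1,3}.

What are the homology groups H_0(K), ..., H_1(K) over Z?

H_0 = Z,  H_1 = Z.

Order the vertices as 0 < 1 < 2 < 3 < 4. Listing each simplex with vertices in this order, K has dimension 1 with simplices:

  0-simplices (5): [0], [1], [2], [3], [4]
  1-simplices (5): [0,1], [0,4], [1,3], [2,3], [2,4]

giving chain groups C_0 ≅ Z^5, C_1 ≅ Z^5.

Boundary ∂_1: C_1 → C_0 sends each edge [p,q] (with p < q) to q − p. For instance
  ∂[0,1] = [1] − [0].
This gives a 5×5 integer matrix of rank 4; reducing to Smith normal form yields diagonal entries (1,1,1,1).

From H_k ≅ ker(∂_k) / im(∂_{k+1}) we obtain:

  H_0: rank C_0 − rank ∂_1 = 5 − 4 = 1, and the invariant factors of ∂_1 are all 1, so H_0 = Z.
  H_1: rank ker ∂_1 − rank ∂_2 = (5 − 4) − 0 = 1, and there is no ∂_2, so H_1 = Z.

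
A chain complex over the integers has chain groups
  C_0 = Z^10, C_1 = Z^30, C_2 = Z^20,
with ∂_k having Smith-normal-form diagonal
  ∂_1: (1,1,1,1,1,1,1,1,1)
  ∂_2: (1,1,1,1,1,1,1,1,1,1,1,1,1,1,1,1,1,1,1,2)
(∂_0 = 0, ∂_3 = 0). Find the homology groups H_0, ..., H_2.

H_0: b_0 = 10 − 0 − 9 = 1; torsion from ∂_1 factors > 1: none. So H_0 = Z.
H_1: b_1 = 30 − 9 − 20 = 1; torsion from ∂_2 factors > 1: [2]. So H_1 = Z ⊕ Z/2.
H_2: b_2 = 20 − 20 − 0 = 0; torsion from ∂_3 factors > 1: none. So H_2 = 0.

H_0 = Z,  H_1 = Z ⊕ Z/2,  H_2 = 0.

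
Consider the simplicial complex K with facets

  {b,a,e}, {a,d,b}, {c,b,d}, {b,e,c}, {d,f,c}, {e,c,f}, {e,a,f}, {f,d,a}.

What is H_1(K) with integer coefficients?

Take the total order a < b < c < d < e < f on the vertex set. Then K (dimension 2) consists of the simplices:

  0-simplices (6): a, b, c, d, e, f
  1-simplices (12): ab, ad, ae, af, bc, bd, be, cd, ce, cf, df, ef
  2-simplices (8): abd, abe, adf, aef, bcd, bce, cdf, cef

Hence C_0 ≅ Z^6, C_1 ≅ Z^12, C_2 ≅ Z^8.

∂_1: C_1 → C_0 is given by ∂[p,q] = [q] − [p].
The resulting 6×12 matrix has rank 5, and its Smith normal form has invariant factors (1,1,1,1,1).

Boundary ∂_2: C_2 → C_1 maps a triangle to the signed sum of its edges. For instance
  ∂cdf = df − cf + cd,
  ∂aef = ef − af + ae.
This gives a 12×8 integer matrix of rank 7; reducing to Smith normal form yields diagonal entries (1,1,1,1,1,1,1).

Now H_k = ker ∂_k / im ∂_{k+1}, so:

  H_1: rank ker ∂_1 − rank ∂_2 = (12 − 5) − 7 = 0, and the invariant factors of ∂_2 are all 1, so H_1 ≅ 0.

H_1 ≅ 0.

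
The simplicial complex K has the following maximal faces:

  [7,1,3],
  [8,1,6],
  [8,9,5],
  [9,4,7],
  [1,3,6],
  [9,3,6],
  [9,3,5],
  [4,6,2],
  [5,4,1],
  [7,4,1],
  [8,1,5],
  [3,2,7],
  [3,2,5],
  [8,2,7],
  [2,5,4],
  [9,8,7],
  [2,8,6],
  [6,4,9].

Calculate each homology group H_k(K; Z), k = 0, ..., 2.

Fix the vertex order 1 < 2 < 3 < 4 < 5 < 6 < 7 < 8 < 9 and write every simplex with vertices in increasing order. Then dim K = 2 and the simplices of K are:

  0-simplices (9): [1], [2], [3], [4], [5], [6], [7], [8], [9]
  1-simplices (27): (27 of them)
  2-simplices (18): [1,3,6], [1,3,7], [1,4,5], [1,4,7], [1,5,8], [1,6,8], [2,3,5], [2,3,7], [2,4,5], [2,4,6], [2,6,8], [2,7,8], [3,5,9], [3,6,9], [4,6,9], [4,7,9], [5,8,9], [7,8,9]

so the chain groups are C_0 ≅ Z^9, C_1 ≅ Z^27, C_2 ≅ Z^18.

Boundary ∂_1: C_1 → C_0 maps an edge to its endpoints' difference, ∂[p,q] = q − p. For instance
  ∂[1,5] = [5] − [1].
The resulting 9×27 matrix has rank 8, and its Smith normal form has invariant factors (1,1,1,1,1,1,1,1).

∂_2: C_2 → C_1 sends each 2-simplex [p,q,r] to [q,r] − [p,r] + [p,q]. For instance
  ∂[1,3,6] = [3,6] − [1,6] + [1,3],
  ∂[4,7,9] = [7,9] − [4,9] + [4,7].
As a 27×18 matrix over Z this has rank 17, with invariant factors (1,1,1,1,1,1,1,1,1,1,1,1,1,1,1,1,1).

Now H_k = ker ∂_k / im ∂_{k+1}, so:

  H_0: rank C_0 − rank ∂_1 = 9 − 8 = 1, and the invariant factors of ∂_1 are all 1, so H_0 ≅ Z.
  H_1: rank ker ∂_1 − rank ∂_2 = (27 − 8) − 17 = 2, and the invariant factors of ∂_2 are all 1, so H_1 ≅ Z^2.
  H_2: rank ker ∂_2 − rank ∂_3 = (18 − 17) − 0 = 1, and there is no ∂_3, so H_2 ≅ Z.

As a check, the Euler characteristic is 9 − 27 + 18 = 0, which agrees with 1 − 2 + 1 = 0.
(K is a triangulation of the torus T^2.)

H_0 = Z,  H_1 = Z^2,  H_2 = Z.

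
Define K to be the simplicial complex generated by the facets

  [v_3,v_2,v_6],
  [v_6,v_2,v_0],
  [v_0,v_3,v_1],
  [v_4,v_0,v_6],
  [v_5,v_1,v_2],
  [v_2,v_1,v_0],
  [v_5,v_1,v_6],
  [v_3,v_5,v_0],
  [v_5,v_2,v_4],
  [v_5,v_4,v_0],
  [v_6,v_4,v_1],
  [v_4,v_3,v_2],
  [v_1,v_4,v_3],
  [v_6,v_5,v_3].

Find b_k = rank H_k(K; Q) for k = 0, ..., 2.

We work with the vertex ordering v_0 < v_1 < v_2 < v_3 < v_4 < v_5 < v_6. The simplices of K, each written with vertices in increasing order, are:

  0-simplices (7): [v_0], [v_1], [v_2], [v_3], [v_4], [v_5], [v_6]
  1-simplices (21): (21 of them)
  2-simplices (14): (14 of them)

Hence C_0 ≅ Z^7, C_1 ≅ Z^21, C_2 ≅ Z^14.

Boundary ∂_1: C_1 → C_0 maps an edge to its endpoints' difference, ∂[p,q] = q − p.
The 7×21 boundary matrix has rank 6 and Smith normal form diag(1,1,1,1,1,1).

Boundary ∂_2: C_2 → C_1 acts by ∂[p,q,r] = [q,r] − [p,r] + [p,q]. For instance
  ∂[v_0,v_3,v_5] = [v_3,v_5] − [v_0,v_5] + [v_0,v_3],
  ∂[v_1,v_4,v_6] = [v_4,v_6] − [v_1,v_6] + [v_1,v_4].
As a 21×14 matrix over Z this has rank 13, with invariant factors (1,1,1,1,1,1,1,1,1,1,1,1,1).

Computing H_k = (kernel of ∂_k) / (image of ∂_{k+1}):

  H_0: rank C_0 − rank ∂_1 = 7 − 6 = 1, and the invariant factors of ∂_1 are all 1, so H_0 = Z.
  H_1: rank ker ∂_1 − rank ∂_2 = (21 − 6) − 13 = 2, and the invariant factors of ∂_2 are all 1, so H_1 = Z^2.
  H_2: rank ker ∂_2 − rank ∂_3 = (14 − 13) − 0 = 1, and there is no ∂_3, so H_2 = Z.

Hence the Betti numbers are b_0 = 1, b_1 = 2, b_2 = 1.

b_0 = 1, b_1 = 2, b_2 = 1.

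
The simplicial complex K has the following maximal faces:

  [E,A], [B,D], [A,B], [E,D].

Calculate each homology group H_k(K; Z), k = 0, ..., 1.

Take the total order A < B < D < E on the vertex set. Then K (dimension 1) consists of the simplices:

  0-simplices (4): A, B, D, E
  1-simplices (4): AB, AE, BD, DE

Hence C_0 ≅ Z^4, C_1 ≅ Z^4.

∂_1: C_1 → C_0 maps an edge to its endpoints' difference, ∂[p,q] = q − p. For instance
  ∂AB = B − A.
The 4×4 boundary matrix has rank 3 and Smith normal form diag(1,1,1).

Reading off H_k = ker ∂_k / im ∂_{k+1}:

  H_0: rank C_0 − rank ∂_1 = 4 − 3 = 1, and the invariant factors of ∂_1 are all 1, so H_0 = Z.
  H_1: rank ker ∂_1 − rank ∂_2 = (4 − 3) − 0 = 1, and there is no ∂_2, so H_1 = Z.

As a check, the Euler characteristic is 4 − 4 = 0, which agrees with 1 − 1 = 0.

H_0 = Z,  H_1 = Z.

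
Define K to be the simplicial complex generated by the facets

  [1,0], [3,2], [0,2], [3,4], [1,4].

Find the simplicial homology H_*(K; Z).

H_0 = Z,  H_1 = Z.

Fix the vertex order 0 < 1 < 2 < 3 < 4 and write every simplex with vertices in increasing order. Then dim K = 1 and the simplices of K are:

  0-simplices (5): [0], [1], [2], [3], [4]
  1-simplices (5): [0,1], [0,2], [1,4], [2,3], [3,4]

Hence C_0 ≅ Z^5, C_1 ≅ Z^5.

The boundary map ∂_1: C_1 → C_0 sends each edge [p,q] (with p < q) to q − p.
As a 5×5 matrix over Z this has rank 4, with invariant factors (1,1,1,1).

Now H_k = ker ∂_k / im ∂_{k+1}, so:

  H_0: rank C_0 − rank ∂_1 = 5 − 4 = 1, and the invariant factors of ∂_1 are all 1, so H_0 = Z.
  H_1: rank ker ∂_1 − rank ∂_2 = (5 − 4) − 0 = 1, and there is no ∂_2, so H_1 = Z.

(K is a triangulation of the circle S^1.)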